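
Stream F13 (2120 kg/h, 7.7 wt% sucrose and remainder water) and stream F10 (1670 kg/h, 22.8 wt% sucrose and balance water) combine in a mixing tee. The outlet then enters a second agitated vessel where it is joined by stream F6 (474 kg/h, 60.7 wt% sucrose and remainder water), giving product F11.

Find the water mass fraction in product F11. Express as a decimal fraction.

Overall, product flow = 4264 kg/h.
water in = 2120×0.923 + 1670×0.772 + 474×0.393 = 3432.3 kg/h.
water fraction in F11 = 0.805.

0.805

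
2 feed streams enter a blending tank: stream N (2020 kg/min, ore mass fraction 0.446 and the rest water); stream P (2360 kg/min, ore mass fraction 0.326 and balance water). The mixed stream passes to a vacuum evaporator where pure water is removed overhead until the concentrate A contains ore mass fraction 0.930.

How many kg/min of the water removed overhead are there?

2584 kg/min

ore entering = 2020×0.446 + 2360×0.326 = 1670.3 kg/min.
All ore reports to A, so A = 1670.3/0.930 = 1796 kg/min.
Total feed = 4380 kg/min; overhead = 4380 − 1796 = 2584 kg/min.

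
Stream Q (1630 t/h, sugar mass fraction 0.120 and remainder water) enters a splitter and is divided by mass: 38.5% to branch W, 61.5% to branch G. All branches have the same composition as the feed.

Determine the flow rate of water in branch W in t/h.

552.2 t/h

Branch W total = 0.385×1630 = 627.55 t/h.
water in W = 0.880×627.55 = 552.24 t/h.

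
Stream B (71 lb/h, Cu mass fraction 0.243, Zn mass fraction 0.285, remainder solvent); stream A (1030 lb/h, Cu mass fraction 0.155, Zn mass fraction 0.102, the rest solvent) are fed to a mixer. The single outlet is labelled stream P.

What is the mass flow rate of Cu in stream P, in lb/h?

Cu out = Cu in = 71×0.243 + 1030×0.155 = 176.9 lb/h.

176.9 lb/h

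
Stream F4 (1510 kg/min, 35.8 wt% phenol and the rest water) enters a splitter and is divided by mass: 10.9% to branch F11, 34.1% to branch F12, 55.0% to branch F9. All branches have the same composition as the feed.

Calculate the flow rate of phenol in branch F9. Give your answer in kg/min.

297.3 kg/min

Branch F9 total = 0.550×1510 = 830.5 kg/min.
phenol in F9 = 0.358×830.5 = 297.32 kg/min.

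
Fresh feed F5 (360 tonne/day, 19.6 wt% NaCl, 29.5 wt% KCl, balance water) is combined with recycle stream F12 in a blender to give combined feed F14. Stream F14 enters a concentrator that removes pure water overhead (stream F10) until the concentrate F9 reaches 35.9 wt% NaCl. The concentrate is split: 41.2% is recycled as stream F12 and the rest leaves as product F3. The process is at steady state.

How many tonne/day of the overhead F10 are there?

Overall NaCl balance (none leaves overhead): NaCl in fresh feed = NaCl in product, i.e. 360×0.196 = (1−0.412)·F9·0.359.
F9 = 70.56/(0.359×0.588) = 334.26 tonne/day.
Recycle F12 = 0.412×334.26 = 137.72 tonne/day.
Combined feed F14 = 360 + 137.72 = 497.72 tonne/day.
Overhead F10 = F14 − F9 = 497.72 − 334.26 = 163.45 tonne/day.

163.5 tonne/day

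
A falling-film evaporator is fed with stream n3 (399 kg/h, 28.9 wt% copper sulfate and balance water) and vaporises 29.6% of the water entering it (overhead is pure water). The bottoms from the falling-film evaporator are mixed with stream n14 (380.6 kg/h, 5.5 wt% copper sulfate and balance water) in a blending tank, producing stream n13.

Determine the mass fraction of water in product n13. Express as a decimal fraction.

0.8041

Vapour removed = 0.296×0.711×399 = 83.972 kg/h; concentrate = 315.03 kg/h.
water reaching the mixer = 199.72 (from concentrate) + 380.6×0.945 = 559.38 kg/h.
Product flow = 315.03 + 380.6 = 695.63 kg/h; water fraction = 0.8041.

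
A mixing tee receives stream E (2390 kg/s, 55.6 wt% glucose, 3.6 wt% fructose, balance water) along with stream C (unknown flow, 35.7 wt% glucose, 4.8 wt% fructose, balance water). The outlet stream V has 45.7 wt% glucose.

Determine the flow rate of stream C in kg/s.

2366 kg/s

Let C be the unknown flow. Total out = 2390 + C.
glucose balance: 1328.8 + 0.357·C = 0.457·(2390 + C)
(0.357 − 0.457)·C = 0.457×2390 − 1328.8 = -236.61
C = -236.61 / -0.100 = 2366.1 kg/s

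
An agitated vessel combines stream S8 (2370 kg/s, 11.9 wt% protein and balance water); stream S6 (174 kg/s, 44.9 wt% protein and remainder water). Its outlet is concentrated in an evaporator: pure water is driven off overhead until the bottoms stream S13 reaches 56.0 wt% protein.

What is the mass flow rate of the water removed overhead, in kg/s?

protein entering = 2370×0.119 + 174×0.449 = 360.16 kg/s.
All protein reports to S13, so S13 = 360.16/0.560 = 643.14 kg/s.
Total feed = 2544 kg/s; overhead = 2544 − 643.14 = 1900.9 kg/s.

1901 kg/s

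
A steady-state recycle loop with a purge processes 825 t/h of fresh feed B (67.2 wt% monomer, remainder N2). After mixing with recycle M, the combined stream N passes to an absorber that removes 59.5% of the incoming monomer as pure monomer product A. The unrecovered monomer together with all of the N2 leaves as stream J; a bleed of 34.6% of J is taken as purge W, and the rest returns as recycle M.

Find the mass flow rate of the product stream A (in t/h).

monomer in N: m_A = 825×0.672 + (1−0.346)·(1−0.595)·m_A, so m_A = 554.4/0.7351 = 754.15 t/h.
Product A = 0.595×754.15 = 448.72 t/h.

448.7 t/h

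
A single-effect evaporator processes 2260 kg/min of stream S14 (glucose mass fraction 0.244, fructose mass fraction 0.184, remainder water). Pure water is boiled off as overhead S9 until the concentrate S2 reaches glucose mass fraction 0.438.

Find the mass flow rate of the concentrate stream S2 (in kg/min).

glucose is conserved: 2260×0.244 = 551.44 kg/min all reports to the concentrate.
Concentrate = 551.44/(target fraction) = 1259 kg/min.

1259 kg/min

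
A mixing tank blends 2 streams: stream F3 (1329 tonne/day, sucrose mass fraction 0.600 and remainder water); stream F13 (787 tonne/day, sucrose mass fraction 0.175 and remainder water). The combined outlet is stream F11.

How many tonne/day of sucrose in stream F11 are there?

935.1 tonne/day

sucrose out = sucrose in = 1329×0.600 + 787×0.175 = 935.12 tonne/day.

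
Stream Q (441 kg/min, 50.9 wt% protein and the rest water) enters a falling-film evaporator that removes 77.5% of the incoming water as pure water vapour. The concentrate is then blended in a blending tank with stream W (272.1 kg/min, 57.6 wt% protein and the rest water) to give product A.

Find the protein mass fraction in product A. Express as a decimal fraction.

Vapour removed = 0.775×0.491×441 = 167.81 kg/min; concentrate = 273.19 kg/min.
protein reaching the mixer = 224.47 (from concentrate) + 272.1×0.576 = 381.2 kg/min.
Product flow = 273.19 + 272.1 = 545.29 kg/min; protein fraction = 0.699.

0.699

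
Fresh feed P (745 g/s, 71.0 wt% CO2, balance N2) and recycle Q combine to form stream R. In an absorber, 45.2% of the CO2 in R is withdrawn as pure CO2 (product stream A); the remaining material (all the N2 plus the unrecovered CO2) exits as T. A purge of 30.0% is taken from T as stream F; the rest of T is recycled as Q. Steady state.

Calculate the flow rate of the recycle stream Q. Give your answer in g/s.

833.3 g/s

N2 enters only via P and leaves only via the purge: 745×0.290 = 0.300×(N2 in T), and the absorber passes all N2, so N2 in R = N2 in T = 720.17 g/s.
CO2 in R: m_A = 745×0.710 + (1−0.300)·(1−0.452)·m_A, so m_A = 528.95/0.6164 = 858.13 g/s.
T = (1−0.452)×858.13 + 720.17 = 1190.4 g/s.
Recycle Q = (1−0.300)×1190.4 = 833.29 g/s.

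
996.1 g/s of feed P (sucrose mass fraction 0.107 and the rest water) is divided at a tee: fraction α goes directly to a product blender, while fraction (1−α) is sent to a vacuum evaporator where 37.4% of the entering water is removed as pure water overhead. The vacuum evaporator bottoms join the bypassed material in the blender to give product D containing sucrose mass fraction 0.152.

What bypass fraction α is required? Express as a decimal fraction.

0.114

All 996.1×0.107 = 106.58 g/s of sucrose reaches D, so D = 106.58/0.152 = 701.2 g/s and vapour = 294.9 g/s.
The evaporator receives (1−α)·996.1 of feed at 0.893 water and removes 0.374 of that water:
0.374×0.893×(1−α)×996.1 = 294.9
(1−α) = 294.9/332.68 = 0.8864;  α = 0.1136.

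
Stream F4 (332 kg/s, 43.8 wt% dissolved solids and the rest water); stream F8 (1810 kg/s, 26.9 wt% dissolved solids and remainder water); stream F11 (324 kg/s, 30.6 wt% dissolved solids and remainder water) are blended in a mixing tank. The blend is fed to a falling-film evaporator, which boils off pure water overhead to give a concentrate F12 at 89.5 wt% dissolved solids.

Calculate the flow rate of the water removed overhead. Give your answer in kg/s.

dissolved solids entering = 332×0.438 + 1810×0.269 + 324×0.306 = 731.45 kg/s.
All dissolved solids reports to F12, so F12 = 731.45/0.895 = 817.26 kg/s.
Total feed = 2466 kg/s; overhead = 2466 − 817.26 = 1648.7 kg/s.

1649 kg/s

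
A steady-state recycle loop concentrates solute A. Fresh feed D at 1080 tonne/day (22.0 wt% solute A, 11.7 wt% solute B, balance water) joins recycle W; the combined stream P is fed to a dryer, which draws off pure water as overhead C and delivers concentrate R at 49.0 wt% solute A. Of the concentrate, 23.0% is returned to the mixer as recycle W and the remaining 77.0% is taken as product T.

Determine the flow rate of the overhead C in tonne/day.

595.1 tonne/day

Overall solute A balance (none leaves overhead): solute A in fresh feed = solute A in product, i.e. 1080×0.220 = (1−0.230)·R·0.490.
R = 237.6/(0.490×0.770) = 629.74 tonne/day.
Recycle W = 0.230×629.74 = 144.84 tonne/day.
Combined feed P = 1080 + 144.84 = 1224.8 tonne/day.
Overhead C = P − R = 1224.8 − 629.74 = 595.1 tonne/day.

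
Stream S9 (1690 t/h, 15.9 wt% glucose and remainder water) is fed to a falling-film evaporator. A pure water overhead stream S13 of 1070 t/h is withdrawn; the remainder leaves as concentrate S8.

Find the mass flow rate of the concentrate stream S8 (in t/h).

620 t/h

Concentrate = 1690 − 1070 = 620 t/h.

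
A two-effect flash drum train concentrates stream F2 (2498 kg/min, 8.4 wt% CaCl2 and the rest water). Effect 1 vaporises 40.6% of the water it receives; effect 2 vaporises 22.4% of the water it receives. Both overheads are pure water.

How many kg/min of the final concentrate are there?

1265 kg/min

water in feed = 2498×0.916 = 2288.2 kg/min.
After stage 1: water left = (1−0.406)×2288.2 = 1359.2; stream total = 1569 kg/min.
After stage 2: water left = (1−0.224)×1359.2 = 1054.7; final concentrate = 1264.5 kg/min.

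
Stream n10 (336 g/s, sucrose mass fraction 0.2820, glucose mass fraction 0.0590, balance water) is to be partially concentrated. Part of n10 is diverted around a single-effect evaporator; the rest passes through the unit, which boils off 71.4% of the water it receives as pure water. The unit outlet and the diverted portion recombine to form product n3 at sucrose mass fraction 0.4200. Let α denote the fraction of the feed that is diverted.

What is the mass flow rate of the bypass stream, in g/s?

101.4 g/s

All 336×0.282 = 94.752 g/s of sucrose reaches n3, so n3 = 94.752/0.420 = 225.6 g/s and vapour = 110.4 g/s.
The evaporator receives (1−α)·336 of feed at 0.659 water and removes 0.714 of that water:
0.714×0.659×(1−α)×336 = 110.4
(1−α) = 110.4/158.1 = 0.6983;  α = 0.3017.
Bypass flow = 0.3017×336 = 101.37 g/s.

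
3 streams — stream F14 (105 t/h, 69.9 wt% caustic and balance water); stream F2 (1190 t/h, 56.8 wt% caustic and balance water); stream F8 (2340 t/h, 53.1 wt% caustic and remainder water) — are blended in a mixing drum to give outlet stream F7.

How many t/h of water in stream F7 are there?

1643 t/h

water out = water in = 105×0.301 + 1190×0.432 + 2340×0.469 = 1643.1 t/h.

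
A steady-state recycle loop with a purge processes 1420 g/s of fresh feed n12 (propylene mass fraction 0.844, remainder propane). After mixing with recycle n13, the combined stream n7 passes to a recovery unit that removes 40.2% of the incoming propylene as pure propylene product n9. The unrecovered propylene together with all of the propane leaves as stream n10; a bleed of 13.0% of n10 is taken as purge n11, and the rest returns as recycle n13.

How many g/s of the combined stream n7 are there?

4202 g/s

propane enters only via n12 and leaves only via the purge: 1420×0.156 = 0.130×(propane in n10), and the recovery unit passes all propane, so propane in n7 = propane in n10 = 1704 g/s.
propylene in n7: m_A = 1420×0.844 + (1−0.130)·(1−0.402)·m_A, so m_A = 1198.5/0.4797 = 2498.2 g/s.
n7 = 2498.2 + 1704 = 4202.2 g/s.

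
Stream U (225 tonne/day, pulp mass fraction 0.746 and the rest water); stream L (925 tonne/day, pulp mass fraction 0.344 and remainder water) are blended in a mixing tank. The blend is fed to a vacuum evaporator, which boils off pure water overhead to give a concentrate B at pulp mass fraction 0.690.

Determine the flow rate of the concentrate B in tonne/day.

pulp entering = 225×0.746 + 925×0.344 = 486.05 tonne/day.
All pulp reports to B, so B = 486.05/0.690 = 704.42 tonne/day.

704.4 tonne/day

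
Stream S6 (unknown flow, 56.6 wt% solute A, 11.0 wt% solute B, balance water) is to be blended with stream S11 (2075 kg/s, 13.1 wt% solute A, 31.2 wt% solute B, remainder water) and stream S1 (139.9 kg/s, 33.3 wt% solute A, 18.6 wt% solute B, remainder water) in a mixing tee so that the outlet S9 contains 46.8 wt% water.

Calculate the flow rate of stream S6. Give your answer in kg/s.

1295 kg/s

Let S6 be the unknown flow. Total out = 2214.9 + S6.
water balance: 1223.1 + 0.324·S6 = 0.468·(2214.9 + S6)
(0.324 − 0.468)·S6 = 0.468×2214.9 − 1223.1 = -186.49
S6 = -186.49 / -0.144 = 1295.1 kg/s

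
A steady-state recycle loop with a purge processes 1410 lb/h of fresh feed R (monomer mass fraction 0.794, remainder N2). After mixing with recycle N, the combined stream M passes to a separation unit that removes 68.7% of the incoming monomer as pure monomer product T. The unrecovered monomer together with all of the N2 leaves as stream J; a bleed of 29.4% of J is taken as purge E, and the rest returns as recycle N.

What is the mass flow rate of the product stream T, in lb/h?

monomer in M: m_A = 1410×0.794 + (1−0.294)·(1−0.687)·m_A, so m_A = 1119.5/0.7790 = 1437.1 lb/h.
Product T = 0.687×1437.1 = 987.29 lb/h.

987.3 lb/h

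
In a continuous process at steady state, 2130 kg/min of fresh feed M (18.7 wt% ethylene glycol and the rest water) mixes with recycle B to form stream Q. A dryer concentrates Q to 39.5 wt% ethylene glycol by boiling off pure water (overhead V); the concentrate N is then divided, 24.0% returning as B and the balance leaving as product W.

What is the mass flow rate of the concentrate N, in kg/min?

Overall ethylene glycol balance (none leaves overhead): ethylene glycol in fresh feed = ethylene glycol in product, i.e. 2130×0.187 = (1−0.240)·N·0.395.
N = 398.31/(0.395×0.760) = 1326.8 kg/min.

1327 kg/min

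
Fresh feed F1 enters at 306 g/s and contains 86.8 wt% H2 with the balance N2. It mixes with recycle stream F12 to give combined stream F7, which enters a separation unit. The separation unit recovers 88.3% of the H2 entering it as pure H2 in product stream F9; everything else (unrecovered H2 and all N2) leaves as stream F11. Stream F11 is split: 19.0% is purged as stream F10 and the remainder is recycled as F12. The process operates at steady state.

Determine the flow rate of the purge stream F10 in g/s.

N2 enters only via F1 and leaves only via the purge: 306×0.132 = 0.190×(N2 in F11), and the separation unit passes all N2, so N2 in F7 = N2 in F11 = 212.59 g/s.
H2 in F7: m_A = 306×0.868 + (1−0.190)·(1−0.883)·m_A, so m_A = 265.61/0.9052 = 293.41 g/s.
F11 = (1−0.883)×293.41 + 212.59 = 246.92 g/s.
Purge F10 = 0.190×246.92 = 46.915 g/s.

46.91 g/s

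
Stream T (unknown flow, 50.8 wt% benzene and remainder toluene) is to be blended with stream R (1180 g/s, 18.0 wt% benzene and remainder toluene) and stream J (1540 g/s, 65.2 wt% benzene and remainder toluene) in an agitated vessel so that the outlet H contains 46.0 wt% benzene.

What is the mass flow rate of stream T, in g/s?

Let T be the unknown flow. Total out = 2720 + T.
benzene balance: 1216.5 + 0.508·T = 0.460·(2720 + T)
(0.508 − 0.460)·T = 0.460×2720 − 1216.5 = 34.72
T = 34.72 / 0.048 = 723.33 g/s

723.3 g/s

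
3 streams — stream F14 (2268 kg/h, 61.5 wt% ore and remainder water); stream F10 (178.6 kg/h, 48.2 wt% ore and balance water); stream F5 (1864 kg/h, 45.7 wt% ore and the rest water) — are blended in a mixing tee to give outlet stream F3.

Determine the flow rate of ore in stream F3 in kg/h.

2333 kg/h

ore out = ore in = 2268×0.615 + 178.6×0.482 + 1864×0.457 = 2332.8 kg/h.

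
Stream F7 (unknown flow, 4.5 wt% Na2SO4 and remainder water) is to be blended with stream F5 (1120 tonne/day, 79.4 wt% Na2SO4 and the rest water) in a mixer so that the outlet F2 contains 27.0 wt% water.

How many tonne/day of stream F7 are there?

104.6 tonne/day

Let F7 be the unknown flow. Total out = 1120 + F7.
water balance: 230.72 + 0.955·F7 = 0.270·(1120 + F7)
(0.955 − 0.270)·F7 = 0.270×1120 − 230.72 = 71.68
F7 = 71.68 / 0.685 = 104.64 tonne/day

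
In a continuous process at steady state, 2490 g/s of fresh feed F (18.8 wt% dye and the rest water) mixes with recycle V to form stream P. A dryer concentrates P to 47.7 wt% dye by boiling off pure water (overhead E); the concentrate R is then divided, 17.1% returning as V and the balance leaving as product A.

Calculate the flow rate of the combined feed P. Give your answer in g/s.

Overall dye balance (none leaves overhead): dye in fresh feed = dye in product, i.e. 2490×0.188 = (1−0.171)·R·0.477.
R = 468.12/(0.477×0.829) = 1183.8 g/s.
Recycle V = 0.171×1183.8 = 202.43 g/s.
Combined feed P = 2490 + 202.43 = 2692.4 g/s.

2692 g/s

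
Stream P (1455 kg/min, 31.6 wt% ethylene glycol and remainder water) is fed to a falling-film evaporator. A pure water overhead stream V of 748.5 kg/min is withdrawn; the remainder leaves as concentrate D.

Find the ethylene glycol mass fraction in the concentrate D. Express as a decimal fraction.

0.6508

ethylene glycol is not removed: 1455×0.316 = 459.78 kg/min of ethylene glycol enters D.
Concentrate = 1455 − 748.5 = 706.5 kg/min.
Mass fraction = 459.78/706.5 = 0.6508.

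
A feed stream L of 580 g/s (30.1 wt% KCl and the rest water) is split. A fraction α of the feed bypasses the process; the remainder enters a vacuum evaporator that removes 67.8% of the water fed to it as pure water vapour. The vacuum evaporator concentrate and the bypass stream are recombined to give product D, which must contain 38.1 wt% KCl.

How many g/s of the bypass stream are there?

323 g/s

All 580×0.301 = 174.58 g/s of KCl reaches D, so D = 174.58/0.381 = 458.22 g/s and vapour = 121.78 g/s.
The evaporator receives (1−α)·580 of feed at 0.699 water and removes 0.678 of that water:
0.678×0.699×(1−α)×580 = 121.78
(1−α) = 121.78/274.87 = 0.4431;  α = 0.5569.
Bypass flow = 0.5569×580 = 323.03 g/s.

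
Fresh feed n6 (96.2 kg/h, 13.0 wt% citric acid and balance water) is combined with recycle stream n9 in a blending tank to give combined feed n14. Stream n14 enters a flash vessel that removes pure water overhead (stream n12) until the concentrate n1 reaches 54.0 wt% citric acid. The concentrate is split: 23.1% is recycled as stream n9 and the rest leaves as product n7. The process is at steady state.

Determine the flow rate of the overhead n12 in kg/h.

73.04 kg/h

Overall citric acid balance (none leaves overhead): citric acid in fresh feed = citric acid in product, i.e. 96.2×0.130 = (1−0.231)·n1·0.540.
n1 = 12.506/(0.540×0.769) = 30.116 kg/h.
Recycle n9 = 0.231×30.116 = 6.9568 kg/h.
Combined feed n14 = 96.2 + 6.9568 = 103.16 kg/h.
Overhead n12 = n14 − n1 = 103.16 − 30.116 = 73.041 kg/h.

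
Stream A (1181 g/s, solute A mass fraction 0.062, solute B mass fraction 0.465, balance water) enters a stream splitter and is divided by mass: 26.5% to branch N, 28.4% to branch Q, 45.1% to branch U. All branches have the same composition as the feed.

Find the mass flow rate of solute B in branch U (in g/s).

247.7 g/s

Branch U total = 0.451×1181 = 532.63 g/s.
solute B in U = 0.465×532.63 = 247.67 g/s.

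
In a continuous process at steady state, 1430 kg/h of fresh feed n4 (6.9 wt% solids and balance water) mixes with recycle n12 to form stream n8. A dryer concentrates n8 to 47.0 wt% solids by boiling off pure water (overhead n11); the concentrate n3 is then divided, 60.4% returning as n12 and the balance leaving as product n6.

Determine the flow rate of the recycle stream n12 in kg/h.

Overall solids balance (none leaves overhead): solids in fresh feed = solids in product, i.e. 1430×0.069 = (1−0.604)·n3·0.470.
n3 = 98.67/(0.470×0.396) = 530.14 kg/h.
Recycle n12 = 0.604×530.14 = 320.21 kg/h.

320.2 kg/h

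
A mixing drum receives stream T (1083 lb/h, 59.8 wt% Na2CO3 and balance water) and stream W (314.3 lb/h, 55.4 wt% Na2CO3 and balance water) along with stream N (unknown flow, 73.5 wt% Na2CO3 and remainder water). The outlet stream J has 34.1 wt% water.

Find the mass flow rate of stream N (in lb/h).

Let N be the unknown flow. Total out = 1397.3 + N.
water balance: 575.54 + 0.265·N = 0.341·(1397.3 + N)
(0.265 − 0.341)·N = 0.341×1397.3 − 575.54 = -99.065
N = -99.065 / -0.076 = 1303.5 lb/h

1303 lb/h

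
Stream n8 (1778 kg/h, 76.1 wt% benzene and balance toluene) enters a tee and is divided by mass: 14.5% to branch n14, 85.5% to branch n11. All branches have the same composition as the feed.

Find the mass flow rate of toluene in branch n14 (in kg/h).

Branch n14 total = 0.145×1778 = 257.81 kg/h.
toluene in n14 = 0.239×257.81 = 61.617 kg/h.

61.62 kg/h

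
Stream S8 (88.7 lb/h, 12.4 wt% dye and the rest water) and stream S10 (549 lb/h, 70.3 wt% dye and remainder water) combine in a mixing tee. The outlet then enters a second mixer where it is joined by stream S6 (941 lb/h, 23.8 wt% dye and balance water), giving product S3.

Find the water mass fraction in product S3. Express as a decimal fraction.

Overall, product flow = 1578.7 lb/h.
water in = 88.7×0.876 + 549×0.297 + 941×0.762 = 957.8 lb/h.
water fraction in S3 = 0.607.

0.607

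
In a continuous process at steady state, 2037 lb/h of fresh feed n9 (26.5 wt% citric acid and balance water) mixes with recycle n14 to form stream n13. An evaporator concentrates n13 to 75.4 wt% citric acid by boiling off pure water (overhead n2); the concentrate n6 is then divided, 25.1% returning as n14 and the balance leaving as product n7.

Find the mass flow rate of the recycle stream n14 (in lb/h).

Overall citric acid balance (none leaves overhead): citric acid in fresh feed = citric acid in product, i.e. 2037×0.265 = (1−0.251)·n6·0.754.
n6 = 539.81/(0.754×0.749) = 955.84 lb/h.
Recycle n14 = 0.251×955.84 = 239.92 lb/h.

239.9 lb/h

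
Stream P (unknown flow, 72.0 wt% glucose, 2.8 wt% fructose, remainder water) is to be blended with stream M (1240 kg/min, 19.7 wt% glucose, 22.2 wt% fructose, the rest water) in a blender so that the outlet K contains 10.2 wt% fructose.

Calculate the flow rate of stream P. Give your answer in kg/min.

2011 kg/min

Let P be the unknown flow. Total out = 1240 + P.
fructose balance: 275.28 + 0.028·P = 0.102·(1240 + P)
(0.028 − 0.102)·P = 0.102×1240 − 275.28 = -148.8
P = -148.8 / -0.074 = 2010.8 kg/min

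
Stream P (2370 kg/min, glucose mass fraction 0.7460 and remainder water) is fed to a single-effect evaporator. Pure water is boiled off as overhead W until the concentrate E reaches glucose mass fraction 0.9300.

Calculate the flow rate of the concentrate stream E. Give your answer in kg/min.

glucose is conserved: 2370×0.746 = 1768 kg/min all reports to the concentrate.
Concentrate = 1768/(target fraction) = 1901.1 kg/min.

1901 kg/min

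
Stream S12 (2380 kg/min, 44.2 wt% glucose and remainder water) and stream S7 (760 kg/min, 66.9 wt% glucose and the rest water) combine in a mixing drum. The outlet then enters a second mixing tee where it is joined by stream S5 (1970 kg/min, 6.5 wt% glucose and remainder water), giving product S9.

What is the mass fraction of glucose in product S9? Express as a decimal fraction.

0.330

Overall, product flow = 5110 kg/min.
glucose in = 2380×0.442 + 760×0.669 + 1970×0.065 = 1688.5 kg/min.
glucose fraction in S9 = 0.330.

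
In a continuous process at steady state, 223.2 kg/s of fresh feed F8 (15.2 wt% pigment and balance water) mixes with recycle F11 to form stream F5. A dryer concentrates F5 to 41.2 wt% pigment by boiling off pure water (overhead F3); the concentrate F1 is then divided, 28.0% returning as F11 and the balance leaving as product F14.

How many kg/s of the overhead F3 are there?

Overall pigment balance (none leaves overhead): pigment in fresh feed = pigment in product, i.e. 223.2×0.152 = (1−0.280)·F1·0.412.
F1 = 33.926/(0.412×0.720) = 114.37 kg/s.
Recycle F11 = 0.280×114.37 = 32.023 kg/s.
Combined feed F5 = 223.2 + 32.023 = 255.22 kg/s.
Overhead F3 = F5 − F1 = 255.22 − 114.37 = 140.85 kg/s.

140.9 kg/s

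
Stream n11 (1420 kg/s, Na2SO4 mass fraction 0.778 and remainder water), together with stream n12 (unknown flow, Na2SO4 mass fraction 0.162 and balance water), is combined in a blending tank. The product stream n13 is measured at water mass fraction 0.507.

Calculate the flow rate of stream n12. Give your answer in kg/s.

1223 kg/s

Let n12 be the unknown flow. Total out = 1420 + n12.
water balance: 315.24 + 0.838·n12 = 0.507·(1420 + n12)
(0.838 − 0.507)·n12 = 0.507×1420 − 315.24 = 404.7
n12 = 404.7 / 0.331 = 1222.7 kg/s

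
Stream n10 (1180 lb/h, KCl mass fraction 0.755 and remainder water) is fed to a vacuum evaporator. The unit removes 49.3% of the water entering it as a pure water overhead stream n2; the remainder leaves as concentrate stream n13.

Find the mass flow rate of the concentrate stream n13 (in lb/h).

water entering = 1180×0.245 = 289.1 lb/h; overhead removed = 0.493×289.1 = 142.53 lb/h.
Concentrate = 1180 − 142.53 = 1037.5 lb/h.

1037 lb/h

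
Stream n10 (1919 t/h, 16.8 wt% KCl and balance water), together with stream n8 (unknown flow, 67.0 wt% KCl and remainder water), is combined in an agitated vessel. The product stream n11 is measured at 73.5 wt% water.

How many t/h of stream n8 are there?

Let n8 be the unknown flow. Total out = 1919 + n8.
water balance: 1596.6 + 0.330·n8 = 0.735·(1919 + n8)
(0.330 − 0.735)·n8 = 0.735×1919 − 1596.6 = -186.14
n8 = -186.14 / -0.405 = 459.61 t/h

459.6 t/h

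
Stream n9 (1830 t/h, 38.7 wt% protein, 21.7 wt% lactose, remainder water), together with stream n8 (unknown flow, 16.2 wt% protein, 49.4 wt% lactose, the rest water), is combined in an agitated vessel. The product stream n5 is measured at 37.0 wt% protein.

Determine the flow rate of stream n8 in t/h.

149.6 t/h

Let n8 be the unknown flow. Total out = 1830 + n8.
protein balance: 708.21 + 0.162·n8 = 0.370·(1830 + n8)
(0.162 − 0.370)·n8 = 0.370×1830 − 708.21 = -31.11
n8 = -31.11 / -0.208 = 149.57 t/h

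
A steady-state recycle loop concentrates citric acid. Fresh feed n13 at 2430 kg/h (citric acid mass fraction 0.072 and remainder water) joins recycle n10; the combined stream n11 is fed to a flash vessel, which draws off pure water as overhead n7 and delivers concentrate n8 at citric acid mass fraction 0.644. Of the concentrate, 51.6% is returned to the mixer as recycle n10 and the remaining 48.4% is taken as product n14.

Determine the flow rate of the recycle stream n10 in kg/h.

Overall citric acid balance (none leaves overhead): citric acid in fresh feed = citric acid in product, i.e. 2430×0.072 = (1−0.516)·n8·0.644.
n8 = 174.96/(0.644×0.484) = 561.32 kg/h.
Recycle n10 = 0.516×561.32 = 289.64 kg/h.

289.6 kg/h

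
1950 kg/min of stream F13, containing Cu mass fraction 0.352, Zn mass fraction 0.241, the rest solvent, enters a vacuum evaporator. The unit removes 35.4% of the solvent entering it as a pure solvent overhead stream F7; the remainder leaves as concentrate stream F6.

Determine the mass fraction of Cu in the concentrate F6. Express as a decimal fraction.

0.411

Cu is not removed: 1950×0.352 = 686.4 kg/min of Cu enters F6.
solvent entering = 1950×0.407 = 793.65 kg/min; overhead removed = 0.354×793.65 = 280.95 kg/min.
Concentrate = 1950 − 280.95 = 1669 kg/min.
Mass fraction = 686.4/1669 = 0.411.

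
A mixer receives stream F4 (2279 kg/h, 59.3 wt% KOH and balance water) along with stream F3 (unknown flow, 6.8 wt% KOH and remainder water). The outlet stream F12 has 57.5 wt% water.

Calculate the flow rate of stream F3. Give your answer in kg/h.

Let F3 be the unknown flow. Total out = 2279 + F3.
water balance: 927.55 + 0.932·F3 = 0.575·(2279 + F3)
(0.932 − 0.575)·F3 = 0.575×2279 − 927.55 = 382.87
F3 = 382.87 / 0.357 = 1072.5 kg/h

1072 kg/h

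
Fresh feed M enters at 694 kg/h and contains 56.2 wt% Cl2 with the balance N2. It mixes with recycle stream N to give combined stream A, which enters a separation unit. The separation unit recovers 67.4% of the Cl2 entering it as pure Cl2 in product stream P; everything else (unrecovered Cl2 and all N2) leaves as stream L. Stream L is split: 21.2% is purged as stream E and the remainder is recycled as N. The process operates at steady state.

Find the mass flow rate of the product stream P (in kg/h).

Cl2 in A: m_A = 694×0.562 + (1−0.212)·(1−0.674)·m_A, so m_A = 390.03/0.7431 = 524.86 kg/h.
Product P = 0.674×524.86 = 353.75 kg/h.

353.8 kg/h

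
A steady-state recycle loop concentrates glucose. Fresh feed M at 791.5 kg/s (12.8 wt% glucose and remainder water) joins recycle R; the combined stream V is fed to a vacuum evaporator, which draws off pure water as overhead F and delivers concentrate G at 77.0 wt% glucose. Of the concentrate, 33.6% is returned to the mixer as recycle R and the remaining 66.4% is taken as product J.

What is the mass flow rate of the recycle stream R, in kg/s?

Overall glucose balance (none leaves overhead): glucose in fresh feed = glucose in product, i.e. 791.5×0.128 = (1−0.336)·G·0.770.
G = 101.31/(0.770×0.664) = 198.15 kg/s.
Recycle R = 0.336×198.15 = 66.58 kg/s.

66.58 kg/s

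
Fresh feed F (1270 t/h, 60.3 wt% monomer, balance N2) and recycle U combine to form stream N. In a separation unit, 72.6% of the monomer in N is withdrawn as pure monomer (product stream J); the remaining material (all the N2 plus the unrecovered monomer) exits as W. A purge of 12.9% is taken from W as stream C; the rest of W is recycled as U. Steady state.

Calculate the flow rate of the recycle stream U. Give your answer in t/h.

3644 t/h

N2 enters only via F and leaves only via the purge: 1270×0.397 = 0.129×(N2 in W), and the separation unit passes all N2, so N2 in N = N2 in W = 3908.4 t/h.
monomer in N: m_A = 1270×0.603 + (1−0.129)·(1−0.726)·m_A, so m_A = 765.81/0.7613 = 1005.9 t/h.
W = (1−0.726)×1005.9 + 3908.4 = 4184.1 t/h.
Recycle U = (1−0.129)×4184.1 = 3644.3 t/h.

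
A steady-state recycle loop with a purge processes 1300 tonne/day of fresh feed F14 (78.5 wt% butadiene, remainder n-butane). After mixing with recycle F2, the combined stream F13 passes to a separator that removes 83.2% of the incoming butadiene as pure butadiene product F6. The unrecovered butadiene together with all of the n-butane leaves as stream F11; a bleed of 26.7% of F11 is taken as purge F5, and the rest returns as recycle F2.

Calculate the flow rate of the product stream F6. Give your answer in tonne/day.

butadiene in F13: m_A = 1300×0.785 + (1−0.267)·(1−0.832)·m_A, so m_A = 1020.5/0.8769 = 1163.8 tonne/day.
Product F6 = 0.832×1163.8 = 968.3 tonne/day.

968.3 tonne/day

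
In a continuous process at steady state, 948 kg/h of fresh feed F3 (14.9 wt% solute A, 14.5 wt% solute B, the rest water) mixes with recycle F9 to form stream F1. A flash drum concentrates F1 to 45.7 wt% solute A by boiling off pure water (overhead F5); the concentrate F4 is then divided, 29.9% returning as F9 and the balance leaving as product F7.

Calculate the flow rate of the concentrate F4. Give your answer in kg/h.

Overall solute A balance (none leaves overhead): solute A in fresh feed = solute A in product, i.e. 948×0.149 = (1−0.299)·F4·0.457.
F4 = 141.25/(0.457×0.701) = 440.92 kg/h.

440.9 kg/h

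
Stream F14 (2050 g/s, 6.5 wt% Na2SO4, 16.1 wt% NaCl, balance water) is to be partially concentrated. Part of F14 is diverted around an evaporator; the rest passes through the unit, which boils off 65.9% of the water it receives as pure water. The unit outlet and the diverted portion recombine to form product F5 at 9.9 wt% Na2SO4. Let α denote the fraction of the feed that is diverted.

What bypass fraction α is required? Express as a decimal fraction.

0.327

All 2050×0.065 = 133.25 g/s of Na2SO4 reaches F5, so F5 = 133.25/0.099 = 1346 g/s and vapour = 704.04 g/s.
The evaporator receives (1−α)·2050 of feed at 0.774 water and removes 0.659 of that water:
0.659×0.774×(1−α)×2050 = 704.04
(1−α) = 704.04/1045.6 = 0.6733;  α = 0.3267.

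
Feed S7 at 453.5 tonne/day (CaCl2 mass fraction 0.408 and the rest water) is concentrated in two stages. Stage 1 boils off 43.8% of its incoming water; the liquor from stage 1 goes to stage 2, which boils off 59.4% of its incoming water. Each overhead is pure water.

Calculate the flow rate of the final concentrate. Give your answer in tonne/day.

246.3 tonne/day

water in feed = 453.5×0.592 = 268.47 tonne/day.
After stage 1: water left = (1−0.438)×268.47 = 150.88; stream total = 335.91 tonne/day.
After stage 2: water left = (1−0.594)×150.88 = 61.258; final concentrate = 246.29 tonne/day.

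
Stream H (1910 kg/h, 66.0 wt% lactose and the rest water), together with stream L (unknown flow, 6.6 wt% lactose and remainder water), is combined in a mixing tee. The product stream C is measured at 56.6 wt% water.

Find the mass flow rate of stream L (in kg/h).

1173 kg/h

Let L be the unknown flow. Total out = 1910 + L.
water balance: 649.4 + 0.934·L = 0.566·(1910 + L)
(0.934 − 0.566)·L = 0.566×1910 − 649.4 = 431.66
L = 431.66 / 0.368 = 1173 kg/h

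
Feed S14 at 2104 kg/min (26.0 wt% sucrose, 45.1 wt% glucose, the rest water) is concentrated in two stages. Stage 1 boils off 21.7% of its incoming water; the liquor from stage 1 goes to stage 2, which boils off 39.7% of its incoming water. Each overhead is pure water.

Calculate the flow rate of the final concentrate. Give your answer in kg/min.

1783 kg/min

water in feed = 2104×0.289 = 608.06 kg/min.
After stage 1: water left = (1−0.217)×608.06 = 476.11; stream total = 1972.1 kg/min.
After stage 2: water left = (1−0.397)×476.11 = 287.09; final concentrate = 1783 kg/min.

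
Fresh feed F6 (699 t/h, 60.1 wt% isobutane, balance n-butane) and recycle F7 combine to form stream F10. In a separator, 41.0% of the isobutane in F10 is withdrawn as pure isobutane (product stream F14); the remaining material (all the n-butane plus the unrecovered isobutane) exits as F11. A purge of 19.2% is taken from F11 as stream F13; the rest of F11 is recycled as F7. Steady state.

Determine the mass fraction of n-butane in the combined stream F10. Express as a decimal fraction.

n-butane enters only via F6 and leaves only via the purge: 699×0.399 = 0.192×(n-butane in F11), and the separator passes all n-butane, so n-butane in F10 = n-butane in F11 = 1452.6 t/h.
isobutane in F10: m_A = 699×0.601 + (1−0.192)·(1−0.410)·m_A, so m_A = 420.1/0.5233 = 802.82 t/h.
F10 = 802.82 + 1452.6 = 2255.4 t/h.
n-butane fraction in F10 = 1452.6/2255.4 = 0.644.

0.644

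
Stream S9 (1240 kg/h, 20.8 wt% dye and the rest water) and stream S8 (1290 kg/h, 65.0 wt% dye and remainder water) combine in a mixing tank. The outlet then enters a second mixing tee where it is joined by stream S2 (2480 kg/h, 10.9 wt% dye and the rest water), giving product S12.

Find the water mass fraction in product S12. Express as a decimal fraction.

0.727

Overall, product flow = 5010 kg/h.
water in = 1240×0.792 + 1290×0.350 + 2480×0.891 = 3643.3 kg/h.
water fraction in S12 = 0.727.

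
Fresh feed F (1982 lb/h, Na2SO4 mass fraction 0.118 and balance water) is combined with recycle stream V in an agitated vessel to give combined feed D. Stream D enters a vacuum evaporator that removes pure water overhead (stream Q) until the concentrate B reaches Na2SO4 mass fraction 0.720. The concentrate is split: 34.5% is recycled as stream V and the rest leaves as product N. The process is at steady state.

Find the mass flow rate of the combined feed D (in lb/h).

Overall Na2SO4 balance (none leaves overhead): Na2SO4 in fresh feed = Na2SO4 in product, i.e. 1982×0.118 = (1−0.345)·B·0.720.
B = 233.88/(0.720×0.655) = 495.92 lb/h.
Recycle V = 0.345×495.92 = 171.09 lb/h.
Combined feed D = 1982 + 171.09 = 2153.1 lb/h.

2153 lb/h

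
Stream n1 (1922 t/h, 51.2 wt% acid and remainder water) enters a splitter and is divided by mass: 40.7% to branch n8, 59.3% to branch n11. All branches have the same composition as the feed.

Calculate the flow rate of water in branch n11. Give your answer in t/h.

Branch n11 total = 0.593×1922 = 1139.7 t/h.
water in n11 = 0.488×1139.7 = 556.2 t/h.

556.2 t/h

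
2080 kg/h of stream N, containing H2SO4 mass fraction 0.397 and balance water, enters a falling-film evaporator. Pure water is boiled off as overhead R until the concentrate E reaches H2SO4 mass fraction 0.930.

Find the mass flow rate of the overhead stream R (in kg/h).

1192 kg/h

H2SO4 is conserved: 2080×0.397 = 825.76 kg/h all reports to the concentrate.
Concentrate = 825.76/(target fraction) = 887.91 kg/h.
Overhead = 2080 − 887.91 = 1192.1 kg/h.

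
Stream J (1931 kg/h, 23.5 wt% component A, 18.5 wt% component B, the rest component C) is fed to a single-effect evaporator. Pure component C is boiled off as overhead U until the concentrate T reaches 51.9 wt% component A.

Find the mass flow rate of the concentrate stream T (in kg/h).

component A is conserved: 1931×0.235 = 453.78 kg/h all reports to the concentrate.
Concentrate = 453.78/(target fraction) = 874.34 kg/h.

874.3 kg/h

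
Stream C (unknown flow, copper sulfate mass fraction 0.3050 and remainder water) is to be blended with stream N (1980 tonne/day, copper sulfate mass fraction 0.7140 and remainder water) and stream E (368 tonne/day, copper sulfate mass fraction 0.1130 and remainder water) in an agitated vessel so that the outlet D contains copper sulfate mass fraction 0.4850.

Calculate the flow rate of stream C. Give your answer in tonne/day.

1758 tonne/day

Let C be the unknown flow. Total out = 2348 + C.
copper sulfate balance: 1455.3 + 0.305·C = 0.485·(2348 + C)
(0.305 − 0.485)·C = 0.485×2348 − 1455.3 = -316.52
C = -316.52 / -0.180 = 1758.5 tonne/day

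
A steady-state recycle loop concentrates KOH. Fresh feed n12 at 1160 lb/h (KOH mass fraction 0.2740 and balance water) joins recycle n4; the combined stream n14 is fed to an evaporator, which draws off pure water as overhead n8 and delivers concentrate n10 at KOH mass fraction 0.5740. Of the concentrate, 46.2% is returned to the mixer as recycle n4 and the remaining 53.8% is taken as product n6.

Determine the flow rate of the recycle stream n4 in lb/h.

Overall KOH balance (none leaves overhead): KOH in fresh feed = KOH in product, i.e. 1160×0.274 = (1−0.462)·n10·0.574.
n10 = 317.84/(0.574×0.538) = 1029.2 lb/h.
Recycle n4 = 0.462×1029.2 = 475.51 lb/h.

475.5 lb/h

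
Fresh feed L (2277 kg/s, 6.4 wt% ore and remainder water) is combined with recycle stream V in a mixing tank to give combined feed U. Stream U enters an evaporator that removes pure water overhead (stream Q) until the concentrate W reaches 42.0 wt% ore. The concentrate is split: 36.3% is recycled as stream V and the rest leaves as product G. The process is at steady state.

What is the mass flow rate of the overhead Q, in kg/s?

1930 kg/s

Overall ore balance (none leaves overhead): ore in fresh feed = ore in product, i.e. 2277×0.064 = (1−0.363)·W·0.420.
W = 145.73/(0.420×0.637) = 544.7 kg/s.
Recycle V = 0.363×544.7 = 197.72 kg/s.
Combined feed U = 2277 + 197.72 = 2474.7 kg/s.
Overhead Q = U − W = 2474.7 − 544.7 = 1930 kg/s.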